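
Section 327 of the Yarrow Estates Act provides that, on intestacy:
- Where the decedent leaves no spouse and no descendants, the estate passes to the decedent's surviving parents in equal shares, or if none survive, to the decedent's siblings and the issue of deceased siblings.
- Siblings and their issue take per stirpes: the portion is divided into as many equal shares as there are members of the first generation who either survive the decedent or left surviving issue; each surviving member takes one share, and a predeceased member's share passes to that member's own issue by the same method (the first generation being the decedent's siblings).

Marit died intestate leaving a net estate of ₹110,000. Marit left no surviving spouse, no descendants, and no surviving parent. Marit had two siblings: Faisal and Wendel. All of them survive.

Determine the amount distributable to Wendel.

The entire ₹110,000 passes to the siblings and their issue.
That amount (₹110,000) is divided into 2 shares of ₹55,000: Faisal and Wendel each take ₹55,000.

Wendel receives ₹55,000.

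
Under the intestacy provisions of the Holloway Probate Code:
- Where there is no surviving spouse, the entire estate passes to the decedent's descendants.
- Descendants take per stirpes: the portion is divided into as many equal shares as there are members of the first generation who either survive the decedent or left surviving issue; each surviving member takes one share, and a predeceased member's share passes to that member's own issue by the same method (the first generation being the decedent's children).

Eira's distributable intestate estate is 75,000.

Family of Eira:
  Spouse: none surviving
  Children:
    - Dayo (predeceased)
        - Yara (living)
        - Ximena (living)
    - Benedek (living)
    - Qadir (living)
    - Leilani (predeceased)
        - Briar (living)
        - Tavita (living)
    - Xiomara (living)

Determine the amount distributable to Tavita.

Tavita receives 7,500.

The entire 75,000 passes to the descendants.
That amount (75,000) is divided into 5 shares of 15,000: Benedek, Qadir, and Xiomara each take 15,000; Dayo's 15,000 share passes to Dayo's issue; Leilani's 15,000 share passes to Leilani's issue.
Dayo's share (15,000) is divided into 2 shares of 7,500: Yara and Ximena each take 7,500.
Leilani's share (15,000) is divided into 2 shares of 7,500: Briar and Tavita each take 7,500.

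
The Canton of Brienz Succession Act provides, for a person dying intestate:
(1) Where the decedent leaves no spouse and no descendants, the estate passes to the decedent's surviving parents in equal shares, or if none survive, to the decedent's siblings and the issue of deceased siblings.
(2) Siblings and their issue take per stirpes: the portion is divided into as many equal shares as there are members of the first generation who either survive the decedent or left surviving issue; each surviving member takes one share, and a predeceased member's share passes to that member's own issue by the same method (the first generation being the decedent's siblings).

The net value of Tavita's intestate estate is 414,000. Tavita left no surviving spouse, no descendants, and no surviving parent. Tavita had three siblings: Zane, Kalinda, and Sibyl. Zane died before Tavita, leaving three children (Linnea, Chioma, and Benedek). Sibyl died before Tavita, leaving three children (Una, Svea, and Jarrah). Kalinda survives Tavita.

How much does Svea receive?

Svea receives 46,000.

The entire 414,000 passes to the siblings and their issue.
That amount (414,000) is divided into 3 shares of 138,000: Kalinda takes 138,000; Zane's 138,000 share passes to Zane's issue; Sibyl's 138,000 share passes to Sibyl's issue.
Zane's share (138,000) is divided into 3 shares of 46,000: Linnea, Chioma, and Benedek each take 46,000.
Sibyl's share (138,000) is divided into 3 shares of 46,000: Una, Svea, and Jarrah each take 46,000.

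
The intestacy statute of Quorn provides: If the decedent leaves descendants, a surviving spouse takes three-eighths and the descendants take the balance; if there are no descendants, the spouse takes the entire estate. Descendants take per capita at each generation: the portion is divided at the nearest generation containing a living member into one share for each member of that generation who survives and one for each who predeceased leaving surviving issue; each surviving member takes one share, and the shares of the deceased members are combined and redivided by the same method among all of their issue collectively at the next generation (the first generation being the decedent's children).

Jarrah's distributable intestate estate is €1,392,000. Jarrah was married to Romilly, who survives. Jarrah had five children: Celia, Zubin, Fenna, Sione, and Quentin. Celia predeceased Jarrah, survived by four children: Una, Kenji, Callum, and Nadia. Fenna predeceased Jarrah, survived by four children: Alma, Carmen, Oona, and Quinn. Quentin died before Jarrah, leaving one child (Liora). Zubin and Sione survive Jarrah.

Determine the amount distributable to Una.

Romilly takes three-eighths of €1,392,000 = €522,000. The remaining €870,000 passes to the descendants.
The descendants' portion (€870,000) is divided at the children's generation into 5 shares of €174,000. Zubin and Sione each take €174,000. The 3 shares of the deceased (Celia, Fenna, and Quentin) are combined into a pool of €522,000.
That pool (€522,000) is divided at the grandchildren's generation equally among Una, Kenji, Callum, Nadia, Alma, Carmen, Oona, Quinn, and Liora: €58,000 each.

Una receives €58,000.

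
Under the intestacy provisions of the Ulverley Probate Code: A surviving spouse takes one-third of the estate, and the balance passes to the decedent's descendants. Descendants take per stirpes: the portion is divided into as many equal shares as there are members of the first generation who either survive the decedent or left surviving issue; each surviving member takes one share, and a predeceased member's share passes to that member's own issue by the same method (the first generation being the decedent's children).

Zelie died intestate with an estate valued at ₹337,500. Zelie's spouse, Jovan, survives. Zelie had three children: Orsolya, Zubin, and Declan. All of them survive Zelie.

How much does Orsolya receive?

Orsolya receives ₹75,000.

Jovan takes one-third of ₹337,500 = ₹112,500. The remaining ₹225,000 passes to the descendants.
The descendants' portion (₹225,000) is divided into 3 shares of ₹75,000: Orsolya, Zubin, and Declan each take ₹75,000.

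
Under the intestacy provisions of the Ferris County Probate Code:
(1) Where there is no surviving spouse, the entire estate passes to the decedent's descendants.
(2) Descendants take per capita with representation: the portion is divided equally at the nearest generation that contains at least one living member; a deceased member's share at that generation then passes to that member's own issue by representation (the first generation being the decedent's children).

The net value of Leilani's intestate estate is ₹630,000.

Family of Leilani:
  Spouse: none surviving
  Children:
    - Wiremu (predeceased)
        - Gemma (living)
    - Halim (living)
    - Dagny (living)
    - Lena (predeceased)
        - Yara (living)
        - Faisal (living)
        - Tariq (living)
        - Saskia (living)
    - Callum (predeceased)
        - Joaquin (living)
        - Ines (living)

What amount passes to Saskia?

Saskia receives ₹31,500.

The entire ₹630,000 passes to the descendants.
That amount (₹630,000) is divided into 5 shares of ₹126,000: Halim and Dagny each take ₹126,000; Wiremu's ₹126,000 share passes to Wiremu's issue; Lena's ₹126,000 share passes to Lena's issue; Callum's ₹126,000 share passes to Callum's issue.
Wiremu's share (₹126,000) passes entirely to Gemma.
Lena's share (₹126,000) is divided into 4 shares of ₹31,500: Yara, Faisal, Tariq, and Saskia each take ₹31,500.
Callum's share (₹126,000) is divided into 2 shares of ₹63,000: Joaquin and Ines each take ₹63,000.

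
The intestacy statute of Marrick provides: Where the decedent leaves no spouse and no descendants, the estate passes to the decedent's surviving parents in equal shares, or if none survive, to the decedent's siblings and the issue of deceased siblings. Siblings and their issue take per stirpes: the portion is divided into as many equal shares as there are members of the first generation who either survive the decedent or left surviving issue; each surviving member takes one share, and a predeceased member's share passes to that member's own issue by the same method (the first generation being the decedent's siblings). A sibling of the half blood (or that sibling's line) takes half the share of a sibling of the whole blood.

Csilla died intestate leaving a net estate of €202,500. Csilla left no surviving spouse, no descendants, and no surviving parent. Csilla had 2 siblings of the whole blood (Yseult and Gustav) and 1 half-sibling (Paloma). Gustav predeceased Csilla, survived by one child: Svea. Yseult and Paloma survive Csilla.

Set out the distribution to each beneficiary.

The entire €202,500 passes to the siblings and their issue.
Counting each half-blood sibling's line as half a unit, there are 5/2 units in €202,500, so one unit is €81,000. Whole-blood lines (Yseult and Gustav) take €81,000 each; half-blood lines (Paloma) take €40,500 each.
Gustav's share (€81,000) passes entirely to Svea.

Yseult: €81,000; Paloma: €40,500; Svea: €81,000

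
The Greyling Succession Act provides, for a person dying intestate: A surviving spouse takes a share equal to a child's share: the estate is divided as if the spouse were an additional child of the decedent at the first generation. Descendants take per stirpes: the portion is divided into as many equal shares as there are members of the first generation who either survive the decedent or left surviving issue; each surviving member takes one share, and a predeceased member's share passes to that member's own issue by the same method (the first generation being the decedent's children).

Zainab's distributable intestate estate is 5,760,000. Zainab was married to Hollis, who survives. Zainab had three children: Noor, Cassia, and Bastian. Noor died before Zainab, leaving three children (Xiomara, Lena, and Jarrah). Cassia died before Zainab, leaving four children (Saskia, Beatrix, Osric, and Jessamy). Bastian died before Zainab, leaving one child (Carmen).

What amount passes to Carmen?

Carmen receives 1,440,000.

The spouse counts as an additional share at the children's level, so there are 4 primary shares of 1,440,000. Hollis takes one such share (1,440,000).
The children's combined portion (4,320,000) is divided into 3 shares of 1,440,000: Noor's 1,440,000 share passes to Noor's issue; Cassia's 1,440,000 share passes to Cassia's issue; Bastian's 1,440,000 share passes to Bastian's issue.
Noor's share (1,440,000) is divided into 3 shares of 480,000: Xiomara, Lena, and Jarrah each take 480,000.
Cassia's share (1,440,000) is divided into 4 shares of 360,000: Saskia, Beatrix, Osric, and Jessamy each take 360,000.
Bastian's share (1,440,000) passes entirely to Carmen.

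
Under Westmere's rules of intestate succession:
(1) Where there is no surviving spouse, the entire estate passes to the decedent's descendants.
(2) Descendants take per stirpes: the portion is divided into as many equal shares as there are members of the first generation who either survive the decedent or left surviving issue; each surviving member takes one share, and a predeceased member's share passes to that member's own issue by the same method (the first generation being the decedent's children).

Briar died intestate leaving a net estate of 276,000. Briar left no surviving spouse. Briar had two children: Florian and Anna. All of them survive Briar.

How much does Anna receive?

Anna receives 138,000.

The entire 276,000 passes to the descendants.
That amount (276,000) is divided into 2 shares of 138,000: Florian and Anna each take 138,000.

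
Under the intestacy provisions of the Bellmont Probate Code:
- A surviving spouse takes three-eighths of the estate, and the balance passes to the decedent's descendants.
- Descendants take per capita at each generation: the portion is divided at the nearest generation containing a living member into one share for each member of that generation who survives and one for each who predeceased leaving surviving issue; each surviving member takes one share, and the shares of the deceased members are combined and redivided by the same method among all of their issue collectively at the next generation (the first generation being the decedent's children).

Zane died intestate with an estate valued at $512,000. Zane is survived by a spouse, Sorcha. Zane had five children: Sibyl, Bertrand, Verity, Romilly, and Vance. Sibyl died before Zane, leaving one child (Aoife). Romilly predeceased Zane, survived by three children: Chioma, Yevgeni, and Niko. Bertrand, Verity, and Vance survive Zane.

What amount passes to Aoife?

Sorcha takes three-eighths of $512,000 = $192,000. The remaining $320,000 passes to the descendants.
The descendants' portion ($320,000) is divided at the children's generation into 5 shares of $64,000. Bertrand, Verity, and Vance each take $64,000. The 2 shares of the deceased (Sibyl and Romilly) are combined into a pool of $128,000.
That pool ($128,000) is divided at the grandchildren's generation equally among Aoife, Chioma, Yevgeni, and Niko: $32,000 each.

Aoife receives $32,000.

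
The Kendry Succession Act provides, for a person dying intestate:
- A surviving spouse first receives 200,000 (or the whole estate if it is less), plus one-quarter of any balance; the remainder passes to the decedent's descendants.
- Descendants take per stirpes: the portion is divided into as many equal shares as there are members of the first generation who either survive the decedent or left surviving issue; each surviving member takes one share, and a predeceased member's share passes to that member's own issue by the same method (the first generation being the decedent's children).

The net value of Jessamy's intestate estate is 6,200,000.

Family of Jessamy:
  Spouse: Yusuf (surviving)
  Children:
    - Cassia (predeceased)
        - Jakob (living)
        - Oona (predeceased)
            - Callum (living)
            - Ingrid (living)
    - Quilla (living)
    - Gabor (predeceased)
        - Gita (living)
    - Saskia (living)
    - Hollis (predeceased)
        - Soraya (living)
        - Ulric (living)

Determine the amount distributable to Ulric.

Yusuf first takes 200,000, leaving a balance of 6,000,000. Yusuf then takes one-quarter of the balance (1,500,000), for a total of 1,700,000. The remaining 4,500,000 passes to the descendants.
The descendants' portion (4,500,000) is divided into 5 shares of 900,000: Quilla and Saskia each take 900,000; Cassia's 900,000 share passes to Cassia's issue; Gabor's 900,000 share passes to Gabor's issue; Hollis's 900,000 share passes to Hollis's issue.
Cassia's share (900,000) is divided into 2 shares of 450,000: Jakob takes 450,000; Oona's 450,000 share passes to Oona's issue.
Oona's share (450,000) is divided into 2 shares of 225,000: Callum and Ingrid each take 225,000.
Gabor's share (900,000) passes entirely to Gita.
Hollis's share (900,000) is divided into 2 shares of 450,000: Soraya and Ulric each take 450,000.

Ulric receives 450,000.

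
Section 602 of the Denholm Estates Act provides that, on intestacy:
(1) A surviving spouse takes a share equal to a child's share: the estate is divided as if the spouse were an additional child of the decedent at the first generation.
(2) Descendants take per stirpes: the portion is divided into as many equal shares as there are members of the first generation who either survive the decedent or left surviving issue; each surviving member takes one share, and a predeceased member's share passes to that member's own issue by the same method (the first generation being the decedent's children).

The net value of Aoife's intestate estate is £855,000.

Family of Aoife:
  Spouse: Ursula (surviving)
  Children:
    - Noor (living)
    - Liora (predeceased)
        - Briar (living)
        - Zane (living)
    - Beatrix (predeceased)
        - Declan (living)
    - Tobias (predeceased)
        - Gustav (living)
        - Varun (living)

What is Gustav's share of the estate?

The spouse counts as an additional share at the children's level, so there are 5 primary shares of £171,000. Ursula takes one such share (£171,000).
The children's combined portion (£684,000) is divided into 4 shares of £171,000: Noor takes £171,000; Liora's £171,000 share passes to Liora's issue; Beatrix's £171,000 share passes to Beatrix's issue; Tobias's £171,000 share passes to Tobias's issue.
Liora's share (£171,000) is divided into 2 shares of £85,500: Briar and Zane each take £85,500.
Beatrix's share (£171,000) passes entirely to Declan.
Tobias's share (£171,000) is divided into 2 shares of £85,500: Gustav and Varun each take £85,500.

Gustav receives £85,500.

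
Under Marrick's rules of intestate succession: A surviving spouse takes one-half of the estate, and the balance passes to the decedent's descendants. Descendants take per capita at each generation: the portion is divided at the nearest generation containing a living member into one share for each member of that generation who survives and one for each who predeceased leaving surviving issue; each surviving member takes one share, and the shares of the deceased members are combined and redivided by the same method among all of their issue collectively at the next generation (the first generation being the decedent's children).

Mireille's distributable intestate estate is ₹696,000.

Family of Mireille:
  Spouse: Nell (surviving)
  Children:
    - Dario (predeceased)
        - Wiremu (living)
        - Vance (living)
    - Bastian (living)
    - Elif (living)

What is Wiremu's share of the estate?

Nell takes one-half of ₹696,000 = ₹348,000. The remaining ₹348,000 passes to the descendants.
The descendants' portion (₹348,000) is divided at the children's generation into 3 shares of ₹116,000. Bastian and Elif each take ₹116,000. The remaining share for the deceased Dario (₹116,000) is carried to the next generation.
That pool (₹116,000) is divided at the grandchildren's generation equally among Wiremu and Vance: ₹58,000 each.

Wiremu receives ₹58,000.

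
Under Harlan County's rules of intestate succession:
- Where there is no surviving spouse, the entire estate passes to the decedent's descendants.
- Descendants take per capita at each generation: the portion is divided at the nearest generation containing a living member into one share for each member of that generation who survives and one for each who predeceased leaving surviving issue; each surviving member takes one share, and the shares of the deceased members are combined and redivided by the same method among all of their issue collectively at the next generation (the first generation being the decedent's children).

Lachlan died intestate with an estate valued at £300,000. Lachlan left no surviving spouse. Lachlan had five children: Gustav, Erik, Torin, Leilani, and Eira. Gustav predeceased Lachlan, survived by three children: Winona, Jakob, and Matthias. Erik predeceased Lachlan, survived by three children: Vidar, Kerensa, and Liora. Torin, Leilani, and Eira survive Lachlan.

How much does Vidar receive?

The entire £300,000 passes to the descendants.
That amount (£300,000) is divided at the children's generation into 5 shares of £60,000. Torin, Leilani, and Eira each take £60,000. The 2 shares of the deceased (Gustav and Erik) are combined into a pool of £120,000.
That pool (£120,000) is divided at the grandchildren's generation equally among Winona, Jakob, Matthias, Vidar, Kerensa, and Liora: £20,000 each.

Vidar receives £20,000.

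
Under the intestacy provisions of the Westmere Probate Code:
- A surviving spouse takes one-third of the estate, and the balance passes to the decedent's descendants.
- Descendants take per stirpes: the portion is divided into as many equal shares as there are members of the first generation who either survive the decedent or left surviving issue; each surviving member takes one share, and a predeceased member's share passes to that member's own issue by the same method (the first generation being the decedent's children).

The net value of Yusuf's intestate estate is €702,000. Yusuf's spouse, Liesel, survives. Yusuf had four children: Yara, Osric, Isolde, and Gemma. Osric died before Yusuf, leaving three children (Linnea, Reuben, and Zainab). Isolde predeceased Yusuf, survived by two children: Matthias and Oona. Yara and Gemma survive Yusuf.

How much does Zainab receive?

Liesel takes one-third of €702,000 = €234,000. The remaining €468,000 passes to the descendants.
The descendants' portion (€468,000) is divided into 4 shares of €117,000: Yara and Gemma each take €117,000; Osric's €117,000 share passes to Osric's issue; Isolde's €117,000 share passes to Isolde's issue.
Osric's share (€117,000) is divided into 3 shares of €39,000: Linnea, Reuben, and Zainab each take €39,000.
Isolde's share (€117,000) is divided into 2 shares of €58,500: Matthias and Oona each take €58,500.

Zainab receives €39,000.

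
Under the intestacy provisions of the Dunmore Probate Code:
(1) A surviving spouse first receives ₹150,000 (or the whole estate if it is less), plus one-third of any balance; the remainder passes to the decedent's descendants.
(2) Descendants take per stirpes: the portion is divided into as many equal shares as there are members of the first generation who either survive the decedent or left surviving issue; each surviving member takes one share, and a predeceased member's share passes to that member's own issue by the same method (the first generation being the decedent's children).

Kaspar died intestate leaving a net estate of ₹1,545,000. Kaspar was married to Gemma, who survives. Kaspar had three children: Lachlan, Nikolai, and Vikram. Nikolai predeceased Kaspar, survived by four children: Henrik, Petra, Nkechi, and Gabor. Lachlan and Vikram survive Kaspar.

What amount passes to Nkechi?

Gemma first takes ₹150,000, leaving a balance of ₹1,395,000. Gemma then takes one-third of the balance (₹465,000), for a total of ₹615,000. The remaining ₹930,000 passes to the descendants.
The descendants' portion (₹930,000) is divided into 3 shares of ₹310,000: Lachlan and Vikram each take ₹310,000; Nikolai's ₹310,000 share passes to Nikolai's issue.
Nikolai's share (₹310,000) is divided into 4 shares of ₹77,500: Henrik, Petra, Nkechi, and Gabor each take ₹77,500.

Nkechi receives ₹77,500.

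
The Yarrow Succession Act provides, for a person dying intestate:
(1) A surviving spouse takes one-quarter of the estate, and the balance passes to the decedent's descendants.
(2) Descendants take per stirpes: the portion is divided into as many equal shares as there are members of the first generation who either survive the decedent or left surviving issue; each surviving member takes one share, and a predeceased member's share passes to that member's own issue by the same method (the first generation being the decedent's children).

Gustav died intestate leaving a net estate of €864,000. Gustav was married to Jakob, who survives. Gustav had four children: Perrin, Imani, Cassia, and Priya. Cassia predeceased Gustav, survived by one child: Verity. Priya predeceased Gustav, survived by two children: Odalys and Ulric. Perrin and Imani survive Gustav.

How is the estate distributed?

Jakob: €216,000; Perrin: €162,000; Imani: €162,000; Verity: €162,000; Odalys: €81,000; Ulric: €81,000

Jakob takes one-quarter of €864,000 = €216,000. The remaining €648,000 passes to the descendants.
The descendants' portion (€648,000) is divided into 4 shares of €162,000: Perrin and Imani each take €162,000; Cassia's €162,000 share passes to Cassia's issue; Priya's €162,000 share passes to Priya's issue.
Cassia's share (€162,000) passes entirely to Verity.
Priya's share (€162,000) is divided into 2 shares of €81,000: Odalys and Ulric each take €81,000.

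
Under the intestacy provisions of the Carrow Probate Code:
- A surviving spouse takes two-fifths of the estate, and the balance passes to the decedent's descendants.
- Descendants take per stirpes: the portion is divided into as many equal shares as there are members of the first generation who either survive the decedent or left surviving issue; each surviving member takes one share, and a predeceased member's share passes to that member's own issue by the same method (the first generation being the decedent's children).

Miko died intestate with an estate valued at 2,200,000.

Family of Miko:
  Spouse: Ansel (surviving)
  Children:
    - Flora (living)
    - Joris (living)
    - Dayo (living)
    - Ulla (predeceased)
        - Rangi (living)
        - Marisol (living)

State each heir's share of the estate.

Ansel: 880,000; Flora: 330,000; Joris: 330,000; Dayo: 330,000; Rangi: 165,000; Marisol: 165,000

Ansel takes two-fifths of 2,200,000 = 880,000. The remaining 1,320,000 passes to the descendants.
The descendants' portion (1,320,000) is divided into 4 shares of 330,000: Flora, Joris, and Dayo each take 330,000; Ulla's 330,000 share passes to Ulla's issue.
Ulla's share (330,000) is divided into 2 shares of 165,000: Rangi and Marisol each take 165,000.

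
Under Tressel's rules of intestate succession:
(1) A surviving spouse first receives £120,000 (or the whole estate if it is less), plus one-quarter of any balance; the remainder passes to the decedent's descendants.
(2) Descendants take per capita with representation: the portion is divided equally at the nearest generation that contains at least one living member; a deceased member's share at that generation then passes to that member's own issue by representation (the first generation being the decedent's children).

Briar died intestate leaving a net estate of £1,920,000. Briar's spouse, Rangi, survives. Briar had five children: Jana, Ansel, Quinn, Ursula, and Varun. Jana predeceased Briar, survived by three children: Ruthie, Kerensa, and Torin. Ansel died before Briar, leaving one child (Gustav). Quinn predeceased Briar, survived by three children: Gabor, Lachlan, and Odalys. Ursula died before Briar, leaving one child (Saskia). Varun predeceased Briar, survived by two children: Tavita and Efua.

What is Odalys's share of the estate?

Odalys receives £135,000.

Rangi first takes £120,000, leaving a balance of £1,800,000. Rangi then takes one-quarter of the balance (£450,000), for a total of £570,000. The remaining £1,350,000 passes to the descendants.
No child survives, so the initial division is made at the grandchildren's generation.
The descendants' portion (£1,350,000) is divided into 10 shares of £135,000: Ruthie, Kerensa, Torin, Gustav, Gabor, Lachlan, Odalys, Saskia, Tavita, and Efua each take £135,000.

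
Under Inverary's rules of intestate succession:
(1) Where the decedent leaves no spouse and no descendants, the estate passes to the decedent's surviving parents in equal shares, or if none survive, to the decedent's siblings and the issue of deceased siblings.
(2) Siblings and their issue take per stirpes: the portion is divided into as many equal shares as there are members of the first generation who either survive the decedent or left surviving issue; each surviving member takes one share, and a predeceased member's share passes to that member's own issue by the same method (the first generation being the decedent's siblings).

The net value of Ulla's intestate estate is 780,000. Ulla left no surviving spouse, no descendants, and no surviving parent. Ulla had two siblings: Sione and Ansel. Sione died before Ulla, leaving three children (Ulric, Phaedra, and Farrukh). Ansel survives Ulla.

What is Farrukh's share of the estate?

The entire 780,000 passes to the siblings and their issue.
That amount (780,000) is divided into 2 shares of 390,000: Ansel takes 390,000; Sione's 390,000 share passes to Sione's issue.
Sione's share (390,000) is divided into 3 shares of 130,000: Ulric, Phaedra, and Farrukh each take 130,000.

Farrukh receives 130,000.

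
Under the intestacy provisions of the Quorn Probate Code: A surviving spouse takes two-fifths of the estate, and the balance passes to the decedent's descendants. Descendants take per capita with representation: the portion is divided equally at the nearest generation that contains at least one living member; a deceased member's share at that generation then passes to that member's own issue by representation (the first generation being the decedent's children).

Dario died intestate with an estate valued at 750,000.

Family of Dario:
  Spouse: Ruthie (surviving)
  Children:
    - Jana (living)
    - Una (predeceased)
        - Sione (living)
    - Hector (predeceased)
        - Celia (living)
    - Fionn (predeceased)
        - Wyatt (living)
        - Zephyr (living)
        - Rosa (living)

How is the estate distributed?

Ruthie: 300,000; Jana: 112,500; Sione: 112,500; Celia: 112,500; Wyatt: 37,500; Zephyr: 37,500; Rosa: 37,500

Ruthie takes two-fifths of 750,000 = 300,000. The remaining 450,000 passes to the descendants.
The descendants' portion (450,000) is divided into 4 shares of 112,500: Jana takes 112,500; Una's 112,500 share passes to Una's issue; Hector's 112,500 share passes to Hector's issue; Fionn's 112,500 share passes to Fionn's issue.
Una's share (112,500) passes entirely to Sione.
Hector's share (112,500) passes entirely to Celia.
Fionn's share (112,500) is divided into 3 shares of 37,500: Wyatt, Zephyr, and Rosa each take 37,500.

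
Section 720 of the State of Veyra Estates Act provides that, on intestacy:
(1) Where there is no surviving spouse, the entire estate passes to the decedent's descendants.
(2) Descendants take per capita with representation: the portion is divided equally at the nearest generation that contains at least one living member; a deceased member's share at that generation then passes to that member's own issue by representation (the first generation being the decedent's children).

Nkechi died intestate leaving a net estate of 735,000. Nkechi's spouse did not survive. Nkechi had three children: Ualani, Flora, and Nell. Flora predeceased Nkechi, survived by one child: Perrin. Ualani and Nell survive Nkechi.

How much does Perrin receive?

The entire 735,000 passes to the descendants.
That amount (735,000) is divided into 3 shares of 245,000: Ualani and Nell each take 245,000; Flora's 245,000 share passes to Flora's issue.
Flora's share (245,000) passes entirely to Perrin.

Perrin receives 245,000.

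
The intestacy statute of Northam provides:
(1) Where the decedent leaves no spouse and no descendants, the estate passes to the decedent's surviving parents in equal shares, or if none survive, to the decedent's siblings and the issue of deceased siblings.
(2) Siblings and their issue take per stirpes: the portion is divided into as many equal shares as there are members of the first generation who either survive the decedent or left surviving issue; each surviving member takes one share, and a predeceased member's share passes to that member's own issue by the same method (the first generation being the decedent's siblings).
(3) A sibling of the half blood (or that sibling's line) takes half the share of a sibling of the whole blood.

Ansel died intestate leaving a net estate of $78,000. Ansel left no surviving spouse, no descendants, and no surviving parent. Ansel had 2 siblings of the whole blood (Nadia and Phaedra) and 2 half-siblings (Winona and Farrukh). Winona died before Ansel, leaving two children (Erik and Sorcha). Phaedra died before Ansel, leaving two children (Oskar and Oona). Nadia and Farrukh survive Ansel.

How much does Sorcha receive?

Sorcha receives $6,500.

The entire $78,000 passes to the siblings and their issue.
Counting each half-blood sibling's line as half a unit, there are 3 units in $78,000, so one unit is $26,000. Whole-blood lines (Nadia and Phaedra) take $26,000 each; half-blood lines (Winona and Farrukh) take $13,000 each.
Winona's share ($13,000) is divided into 2 shares of $6,500: Erik and Sorcha each take $6,500.
Phaedra's share ($26,000) is divided into 2 shares of $13,000: Oskar and Oona each take $13,000.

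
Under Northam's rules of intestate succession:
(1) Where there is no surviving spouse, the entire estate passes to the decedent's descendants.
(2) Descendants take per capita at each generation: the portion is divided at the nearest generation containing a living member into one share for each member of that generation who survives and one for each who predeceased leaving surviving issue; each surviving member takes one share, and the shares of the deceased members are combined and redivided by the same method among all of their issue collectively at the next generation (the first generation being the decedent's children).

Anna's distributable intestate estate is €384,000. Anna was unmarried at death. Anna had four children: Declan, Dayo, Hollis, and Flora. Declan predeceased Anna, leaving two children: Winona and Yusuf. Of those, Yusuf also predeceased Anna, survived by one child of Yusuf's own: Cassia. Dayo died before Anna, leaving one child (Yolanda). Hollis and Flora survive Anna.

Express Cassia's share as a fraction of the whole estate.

Cassia receives 1/6 of the estate.

The entire €384,000 passes to the descendants.
That amount (€384,000) is divided at the children's generation into 4 shares of €96,000. Hollis and Flora each take €96,000. The 2 shares of the deceased (Declan and Dayo) are combined into a pool of €192,000.
That pool (€192,000) is divided at the grandchildren's generation into 3 shares of €64,000. Winona and Yolanda each take €64,000. The remaining share for the deceased Yusuf (€64,000) is carried to the next generation.
That pool (€64,000) passes entirely to Cassia, the sole taker at the great-grandchildren's generation.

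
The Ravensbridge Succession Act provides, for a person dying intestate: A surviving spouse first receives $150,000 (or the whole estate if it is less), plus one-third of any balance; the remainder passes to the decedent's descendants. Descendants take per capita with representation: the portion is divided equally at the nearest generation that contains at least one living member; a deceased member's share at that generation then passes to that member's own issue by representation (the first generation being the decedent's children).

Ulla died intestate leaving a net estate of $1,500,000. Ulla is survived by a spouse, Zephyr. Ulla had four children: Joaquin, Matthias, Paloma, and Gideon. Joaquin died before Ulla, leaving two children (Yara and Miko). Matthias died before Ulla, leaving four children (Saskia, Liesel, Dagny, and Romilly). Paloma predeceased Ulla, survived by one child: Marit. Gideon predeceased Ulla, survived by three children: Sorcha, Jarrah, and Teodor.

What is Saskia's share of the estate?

Zephyr first takes $150,000, leaving a balance of $1,350,000. Zephyr then takes one-third of the balance ($450,000), for a total of $600,000. The remaining $900,000 passes to the descendants.
No child survives, so the initial division is made at the grandchildren's generation.
The descendants' portion ($900,000) is divided into 10 shares of $90,000: Yara, Miko, Saskia, Liesel, Dagny, Romilly, Marit, Sorcha, Jarrah, and Teodor each take $90,000.

Saskia receives $90,000.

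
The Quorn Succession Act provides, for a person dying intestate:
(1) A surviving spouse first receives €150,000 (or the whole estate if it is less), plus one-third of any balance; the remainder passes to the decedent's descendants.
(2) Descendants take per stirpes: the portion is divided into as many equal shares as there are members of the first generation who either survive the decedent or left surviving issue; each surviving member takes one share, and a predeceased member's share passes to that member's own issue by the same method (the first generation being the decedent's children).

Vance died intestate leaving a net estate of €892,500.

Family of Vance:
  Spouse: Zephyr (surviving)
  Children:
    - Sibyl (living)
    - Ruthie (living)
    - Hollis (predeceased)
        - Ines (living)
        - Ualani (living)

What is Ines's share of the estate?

Ines receives €82,500.

Zephyr first takes €150,000, leaving a balance of €742,500. Zephyr then takes one-third of the balance (€247,500), for a total of €397,500. The remaining €495,000 passes to the descendants.
The descendants' portion (€495,000) is divided into 3 shares of €165,000: Sibyl and Ruthie each take €165,000; Hollis's €165,000 share passes to Hollis's issue.
Hollis's share (€165,000) is divided into 2 shares of €82,500: Ines and Ualani each take €82,500.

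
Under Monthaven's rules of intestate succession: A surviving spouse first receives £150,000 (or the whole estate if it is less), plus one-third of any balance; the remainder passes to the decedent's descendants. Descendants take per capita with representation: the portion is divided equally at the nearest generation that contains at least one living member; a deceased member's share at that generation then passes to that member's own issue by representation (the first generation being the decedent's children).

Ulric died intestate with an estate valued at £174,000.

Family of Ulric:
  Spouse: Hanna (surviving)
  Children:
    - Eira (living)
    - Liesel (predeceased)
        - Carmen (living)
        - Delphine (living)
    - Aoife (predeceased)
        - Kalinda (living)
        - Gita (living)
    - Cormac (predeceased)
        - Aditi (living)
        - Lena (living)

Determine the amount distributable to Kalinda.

Kalinda receives £2,000.

Hanna first takes £150,000, leaving a balance of £24,000. Hanna then takes one-third of the balance (£8,000), for a total of £158,000. The remaining £16,000 passes to the descendants.
The descendants' portion (£16,000) is divided into 4 shares of £4,000: Eira takes £4,000; Liesel's £4,000 share passes to Liesel's issue; Aoife's £4,000 share passes to Aoife's issue; Cormac's £4,000 share passes to Cormac's issue.
Liesel's share (£4,000) is divided into 2 shares of £2,000: Carmen and Delphine each take £2,000.
Aoife's share (£4,000) is divided into 2 shares of £2,000: Kalinda and Gita each take £2,000.
Cormac's share (£4,000) is divided into 2 shares of £2,000: Aditi and Lena each take £2,000.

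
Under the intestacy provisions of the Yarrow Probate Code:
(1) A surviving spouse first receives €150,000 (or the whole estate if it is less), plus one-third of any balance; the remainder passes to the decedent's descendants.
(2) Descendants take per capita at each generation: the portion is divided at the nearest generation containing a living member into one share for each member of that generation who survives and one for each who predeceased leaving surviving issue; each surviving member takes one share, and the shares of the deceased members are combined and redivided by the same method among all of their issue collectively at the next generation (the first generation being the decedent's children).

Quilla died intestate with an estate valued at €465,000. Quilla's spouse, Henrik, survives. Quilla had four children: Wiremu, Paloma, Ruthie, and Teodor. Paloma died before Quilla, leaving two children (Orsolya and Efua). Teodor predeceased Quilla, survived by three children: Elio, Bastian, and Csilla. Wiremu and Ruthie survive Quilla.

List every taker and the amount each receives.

Henrik first takes €150,000, leaving a balance of €315,000. Henrik then takes one-third of the balance (€105,000), for a total of €255,000. The remaining €210,000 passes to the descendants.
The descendants' portion (€210,000) is divided at the children's generation into 4 shares of €52,500. Wiremu and Ruthie each take €52,500. The 2 shares of the deceased (Paloma and Teodor) are combined into a pool of €105,000.
That pool (€105,000) is divided at the grandchildren's generation equally among Orsolya, Efua, Elio, Bastian, and Csilla: €21,000 each.

Henrik: €255,000; Wiremu: €52,500; Orsolya: €21,000; Efua: €21,000; Ruthie: €52,500; Elio: €21,000; Bastian: €21,000; Csilla: €21,000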